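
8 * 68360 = 546880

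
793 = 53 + 740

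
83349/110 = 83349/110 = 757.72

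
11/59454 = 11/59454 =0.00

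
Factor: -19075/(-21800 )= 7/8 = 2^( - 3)*7^1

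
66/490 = 33/245 = 0.13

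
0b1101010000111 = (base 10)6791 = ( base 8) 15207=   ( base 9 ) 10275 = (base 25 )alg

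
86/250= 43/125 = 0.34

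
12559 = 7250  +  5309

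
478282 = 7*68326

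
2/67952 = 1/33976= 0.00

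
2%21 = 2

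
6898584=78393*88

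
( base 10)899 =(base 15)3EE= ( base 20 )24j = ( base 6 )4055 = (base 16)383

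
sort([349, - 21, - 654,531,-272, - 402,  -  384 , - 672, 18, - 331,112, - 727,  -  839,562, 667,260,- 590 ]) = [-839,-727, - 672, - 654,-590,-402, - 384, - 331, - 272, - 21, 18,112,260, 349, 531,562, 667]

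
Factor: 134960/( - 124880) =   -  241/223 = - 223^(- 1)*241^1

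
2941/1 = 2941=2941.00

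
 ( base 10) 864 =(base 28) 12O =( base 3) 1012000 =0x360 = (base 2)1101100000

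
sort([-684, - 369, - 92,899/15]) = [ - 684, - 369,- 92, 899/15 ]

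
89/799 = 89/799   =  0.11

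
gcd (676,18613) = 1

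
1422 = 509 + 913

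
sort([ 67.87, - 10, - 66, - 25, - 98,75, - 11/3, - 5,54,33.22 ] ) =[ - 98, - 66  , - 25, - 10,-5, - 11/3,33.22, 54,67.87, 75 ] 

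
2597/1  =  2597 = 2597.00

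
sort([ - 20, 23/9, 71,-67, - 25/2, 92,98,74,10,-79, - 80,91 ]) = [ -80,  -  79,  -  67, - 20,  -  25/2,23/9,10,71,74,  91,92, 98 ] 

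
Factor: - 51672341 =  - 7^1*41^1*180043^1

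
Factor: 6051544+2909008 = 8960552= 2^3* 19^1*167^1*353^1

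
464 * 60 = 27840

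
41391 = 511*81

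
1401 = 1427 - 26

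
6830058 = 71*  96198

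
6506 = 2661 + 3845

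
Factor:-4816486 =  - 2^1 * 103^2 *227^1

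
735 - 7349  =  -6614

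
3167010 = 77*41130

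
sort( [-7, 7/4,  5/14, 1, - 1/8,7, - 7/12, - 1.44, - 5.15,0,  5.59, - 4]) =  [ - 7, - 5.15, - 4, - 1.44 ,-7/12, - 1/8, 0,  5/14 , 1 , 7/4,  5.59,7 ]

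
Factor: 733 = 733^1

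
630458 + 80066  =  710524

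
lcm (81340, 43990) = 4311020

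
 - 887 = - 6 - 881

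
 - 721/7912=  - 721/7912 =-0.09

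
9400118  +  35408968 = 44809086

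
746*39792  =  29684832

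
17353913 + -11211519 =6142394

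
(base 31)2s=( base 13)6C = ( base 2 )1011010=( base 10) 90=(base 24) 3I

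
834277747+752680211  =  1586957958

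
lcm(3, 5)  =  15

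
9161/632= 9161/632 = 14.50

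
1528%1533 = 1528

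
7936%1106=194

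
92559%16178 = 11669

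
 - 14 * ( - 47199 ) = 660786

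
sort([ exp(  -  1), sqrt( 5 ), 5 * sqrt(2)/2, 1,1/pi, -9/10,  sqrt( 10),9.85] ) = [- 9/10, 1/pi, exp(  -  1), 1  ,  sqrt(5),sqrt( 10 ) , 5 * sqrt( 2)/2, 9.85]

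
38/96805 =2/5095 = 0.00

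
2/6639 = 2/6639 = 0.00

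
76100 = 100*761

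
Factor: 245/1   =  5^1*7^2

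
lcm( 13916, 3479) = 13916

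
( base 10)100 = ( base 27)3j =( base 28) 3G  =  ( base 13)79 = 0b1100100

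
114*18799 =2143086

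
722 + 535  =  1257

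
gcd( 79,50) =1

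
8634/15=575+3/5 = 575.60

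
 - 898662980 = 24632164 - 923295144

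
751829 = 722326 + 29503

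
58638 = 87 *674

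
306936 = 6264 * 49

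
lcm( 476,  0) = 0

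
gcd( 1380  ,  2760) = 1380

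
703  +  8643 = 9346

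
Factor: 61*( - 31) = -31^1*61^1= - 1891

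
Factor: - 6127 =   -  11^1*557^1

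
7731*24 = 185544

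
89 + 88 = 177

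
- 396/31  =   - 396/31=- 12.77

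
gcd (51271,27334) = 79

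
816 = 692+124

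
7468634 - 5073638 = 2394996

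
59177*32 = 1893664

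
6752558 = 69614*97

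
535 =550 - 15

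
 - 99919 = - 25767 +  - 74152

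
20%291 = 20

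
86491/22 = 3931+9/22 = 3931.41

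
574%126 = 70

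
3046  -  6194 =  - 3148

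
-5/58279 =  - 5/58279 = - 0.00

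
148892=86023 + 62869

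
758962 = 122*6221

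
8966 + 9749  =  18715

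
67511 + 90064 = 157575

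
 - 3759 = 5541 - 9300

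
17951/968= 17951/968 = 18.54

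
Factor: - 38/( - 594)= 3^( - 3)*11^ ( - 1)*19^1=19/297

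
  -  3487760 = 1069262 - 4557022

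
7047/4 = 7047/4 = 1761.75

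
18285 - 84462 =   -  66177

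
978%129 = 75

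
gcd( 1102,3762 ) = 38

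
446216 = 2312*193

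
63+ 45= 108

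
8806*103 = 907018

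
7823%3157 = 1509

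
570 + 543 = 1113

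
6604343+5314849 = 11919192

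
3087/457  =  6 + 345/457 = 6.75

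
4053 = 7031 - 2978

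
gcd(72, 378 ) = 18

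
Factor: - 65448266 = - 2^1*13^1*17^1*148073^1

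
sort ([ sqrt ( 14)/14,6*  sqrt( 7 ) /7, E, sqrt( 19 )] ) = [sqrt (14)/14,  6 * sqrt( 7 ) /7, E,sqrt(19) ]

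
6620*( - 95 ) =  - 628900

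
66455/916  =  72 + 503/916 = 72.55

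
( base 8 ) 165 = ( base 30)3R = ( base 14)85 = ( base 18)69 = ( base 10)117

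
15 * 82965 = 1244475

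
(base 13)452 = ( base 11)616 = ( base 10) 743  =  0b1011100111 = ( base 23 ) 197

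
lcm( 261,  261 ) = 261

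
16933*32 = 541856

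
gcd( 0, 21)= 21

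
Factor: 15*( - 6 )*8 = - 720 = -2^4*3^2*5^1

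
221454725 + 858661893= 1080116618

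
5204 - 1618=3586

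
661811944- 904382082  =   - 242570138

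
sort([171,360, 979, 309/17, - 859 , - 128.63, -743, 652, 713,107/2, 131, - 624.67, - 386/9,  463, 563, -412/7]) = [-859,-743, - 624.67, - 128.63,-412/7, - 386/9,  309/17, 107/2,  131, 171, 360,463, 563,652, 713, 979] 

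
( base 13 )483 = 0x30f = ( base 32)of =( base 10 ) 783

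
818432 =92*8896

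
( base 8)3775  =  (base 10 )2045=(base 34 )1q5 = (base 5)31140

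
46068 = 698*66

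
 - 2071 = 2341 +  - 4412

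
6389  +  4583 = 10972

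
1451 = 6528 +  - 5077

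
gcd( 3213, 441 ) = 63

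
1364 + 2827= 4191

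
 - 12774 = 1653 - 14427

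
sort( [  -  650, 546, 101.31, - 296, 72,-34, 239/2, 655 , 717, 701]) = [ - 650 , - 296, -34, 72,101.31, 239/2,546,  655,701, 717 ] 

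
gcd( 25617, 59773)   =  8539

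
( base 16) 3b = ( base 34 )1p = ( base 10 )59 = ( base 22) 2F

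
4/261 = 4/261  =  0.02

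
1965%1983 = 1965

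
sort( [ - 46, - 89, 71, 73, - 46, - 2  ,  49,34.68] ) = [-89  ,-46, - 46, - 2,34.68, 49, 71,73] 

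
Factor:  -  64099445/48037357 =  - 5^1*19^1*3623^( - 1) * 13259^( - 1 )*674731^1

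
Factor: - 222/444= - 1/2 = - 2^( - 1 ) 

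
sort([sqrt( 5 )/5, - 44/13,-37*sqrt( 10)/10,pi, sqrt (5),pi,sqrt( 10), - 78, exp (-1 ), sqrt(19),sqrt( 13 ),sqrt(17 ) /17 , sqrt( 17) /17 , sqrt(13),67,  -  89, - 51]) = [ - 89,-78 , - 51, - 37*sqrt(10) /10 ,-44/13 , sqrt(17 )/17, sqrt(17 ) /17,exp(-1 ), sqrt(5 )/5,sqrt(5),  pi,pi,sqrt( 10 ), sqrt( 13 ),sqrt(13),sqrt(19),67]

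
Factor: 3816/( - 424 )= - 3^2 = - 9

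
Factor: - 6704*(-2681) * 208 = 2^8*7^1 * 13^1 * 383^1 * 419^1 = 3738472192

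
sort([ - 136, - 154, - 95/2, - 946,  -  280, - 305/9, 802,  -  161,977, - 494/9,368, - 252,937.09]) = [ -946, - 280, - 252, - 161, - 154,-136 , - 494/9, - 95/2, - 305/9, 368,802 , 937.09 , 977 ]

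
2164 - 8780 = - 6616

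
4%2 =0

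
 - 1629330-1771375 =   -  3400705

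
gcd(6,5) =1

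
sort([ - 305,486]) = [ - 305, 486 ]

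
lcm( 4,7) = 28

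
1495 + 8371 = 9866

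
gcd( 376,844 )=4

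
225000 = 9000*25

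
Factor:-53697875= - 5^3*7^2 * 11^1*797^1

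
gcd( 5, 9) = 1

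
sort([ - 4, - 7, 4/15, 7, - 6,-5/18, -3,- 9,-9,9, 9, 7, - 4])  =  [ - 9,-9  , - 7, - 6, - 4,-4,-3,-5/18, 4/15, 7,7, 9,9]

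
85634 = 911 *94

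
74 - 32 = 42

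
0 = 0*49925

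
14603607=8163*1789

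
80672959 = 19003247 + 61669712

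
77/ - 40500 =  - 1 + 40423/40500 =- 0.00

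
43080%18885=5310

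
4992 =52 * 96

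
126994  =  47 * 2702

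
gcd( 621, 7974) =9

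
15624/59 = 264+48/59 = 264.81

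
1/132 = 1/132 = 0.01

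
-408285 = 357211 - 765496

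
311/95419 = 311/95419 =0.00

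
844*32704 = 27602176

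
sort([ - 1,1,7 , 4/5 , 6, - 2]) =[ - 2, - 1,4/5,  1,6,  7 ]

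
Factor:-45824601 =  - 3^1*15274867^1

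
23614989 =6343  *3723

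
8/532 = 2/133 = 0.02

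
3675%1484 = 707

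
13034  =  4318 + 8716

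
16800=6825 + 9975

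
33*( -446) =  - 14718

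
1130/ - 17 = - 1130/17 = - 66.47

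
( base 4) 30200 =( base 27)12H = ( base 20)200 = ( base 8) 1440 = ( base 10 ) 800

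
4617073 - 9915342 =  - 5298269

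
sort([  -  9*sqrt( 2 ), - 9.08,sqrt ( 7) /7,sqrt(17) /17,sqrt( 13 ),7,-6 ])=[-9 *sqrt( 2 ),-9.08, - 6,sqrt(17 )/17,sqrt(7 ) /7 , sqrt(13),7 ] 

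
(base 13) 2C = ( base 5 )123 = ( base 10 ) 38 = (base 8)46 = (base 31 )17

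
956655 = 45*21259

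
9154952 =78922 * 116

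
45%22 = 1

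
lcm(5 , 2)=10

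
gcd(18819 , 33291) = 27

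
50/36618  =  25/18309 = 0.00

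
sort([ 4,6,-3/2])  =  [ - 3/2,4,6 ] 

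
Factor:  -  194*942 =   -  2^2*3^1*97^1*157^1 = -  182748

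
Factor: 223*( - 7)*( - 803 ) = 1253483=   7^1*11^1 *73^1 * 223^1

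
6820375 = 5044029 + 1776346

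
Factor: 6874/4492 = 3437/2246 = 2^( - 1)*7^1*491^1*1123^( - 1)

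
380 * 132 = 50160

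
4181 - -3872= 8053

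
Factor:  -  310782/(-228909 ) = 103594/76303 = 2^1*51797^1*76303^( - 1 )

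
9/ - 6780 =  - 1 + 2257/2260 = - 0.00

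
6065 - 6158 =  - 93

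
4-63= -59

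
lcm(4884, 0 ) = 0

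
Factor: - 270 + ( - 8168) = - 2^1 * 4219^1= - 8438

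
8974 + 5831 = 14805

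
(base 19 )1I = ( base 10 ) 37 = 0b100101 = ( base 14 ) 29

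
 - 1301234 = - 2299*566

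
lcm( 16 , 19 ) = 304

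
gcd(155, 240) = 5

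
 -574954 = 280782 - 855736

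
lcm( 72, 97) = 6984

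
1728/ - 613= - 1728/613 = - 2.82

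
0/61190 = 0 = 0.00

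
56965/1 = 56965 = 56965.00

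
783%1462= 783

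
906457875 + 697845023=1604302898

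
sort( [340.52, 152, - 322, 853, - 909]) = [-909, - 322,152, 340.52, 853] 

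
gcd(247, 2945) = 19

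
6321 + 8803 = 15124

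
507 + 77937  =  78444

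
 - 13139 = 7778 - 20917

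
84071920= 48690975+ 35380945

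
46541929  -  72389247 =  - 25847318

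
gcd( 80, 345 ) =5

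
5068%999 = 73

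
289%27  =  19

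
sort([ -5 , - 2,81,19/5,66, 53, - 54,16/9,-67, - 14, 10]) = [ - 67,-54, - 14, - 5, - 2,16/9,19/5, 10,  53,  66,81 ]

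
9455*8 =75640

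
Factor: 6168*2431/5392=1874301/674 =2^(-1 )*3^1*11^1*13^1*17^1*257^1 * 337^( - 1) 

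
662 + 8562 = 9224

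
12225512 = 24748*494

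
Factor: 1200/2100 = 2^2*7^( - 1) = 4/7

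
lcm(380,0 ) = 0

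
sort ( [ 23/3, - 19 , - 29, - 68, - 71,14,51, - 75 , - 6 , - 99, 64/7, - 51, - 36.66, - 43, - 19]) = [  -  99, - 75,-71 , - 68, - 51 ,-43 , - 36.66, - 29 , - 19 , - 19,-6 , 23/3, 64/7, 14,51 ] 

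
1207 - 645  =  562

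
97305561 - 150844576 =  -53539015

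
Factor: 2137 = 2137^1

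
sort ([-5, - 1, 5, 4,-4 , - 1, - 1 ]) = [- 5, - 4,  -  1, - 1 , - 1,4 , 5 ]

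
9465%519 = 123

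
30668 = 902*34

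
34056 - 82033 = -47977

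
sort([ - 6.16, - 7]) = [ - 7, - 6.16]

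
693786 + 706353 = 1400139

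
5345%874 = 101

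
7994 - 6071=1923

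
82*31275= 2564550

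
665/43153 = 665/43153 = 0.02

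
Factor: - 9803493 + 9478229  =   - 2^4*29^1*701^1 =- 325264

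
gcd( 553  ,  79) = 79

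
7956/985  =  8+76/985 = 8.08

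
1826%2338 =1826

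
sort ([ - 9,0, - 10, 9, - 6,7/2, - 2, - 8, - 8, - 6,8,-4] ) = [ - 10, -9,-8,  -  8,-6 , - 6,-4, - 2, 0, 7/2, 8, 9 ] 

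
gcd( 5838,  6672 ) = 834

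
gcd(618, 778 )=2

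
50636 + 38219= 88855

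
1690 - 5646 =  - 3956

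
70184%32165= 5854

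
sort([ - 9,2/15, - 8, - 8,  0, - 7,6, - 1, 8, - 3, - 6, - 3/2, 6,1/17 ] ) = [ - 9, - 8, - 8,  -  7, - 6, - 3, - 3/2, - 1, 0,1/17,2/15, 6,6,8]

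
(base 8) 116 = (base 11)71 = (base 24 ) 36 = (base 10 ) 78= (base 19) 42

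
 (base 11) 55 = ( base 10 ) 60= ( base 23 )2E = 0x3C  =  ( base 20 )30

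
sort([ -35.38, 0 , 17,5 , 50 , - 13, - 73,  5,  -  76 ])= [-76,- 73,-35.38, - 13,0,  5,5 , 17,  50 ]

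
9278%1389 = 944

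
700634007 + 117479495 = 818113502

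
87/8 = 10 + 7/8 = 10.88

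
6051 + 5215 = 11266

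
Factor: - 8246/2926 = -11^(-1) *31^1= - 31/11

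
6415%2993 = 429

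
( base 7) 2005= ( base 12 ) 497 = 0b1010110011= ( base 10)691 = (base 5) 10231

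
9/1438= 9/1438= 0.01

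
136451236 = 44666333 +91784903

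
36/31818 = 6/5303 = 0.00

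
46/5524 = 23/2762 = 0.01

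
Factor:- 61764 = -2^2*3^1*5147^1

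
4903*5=24515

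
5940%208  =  116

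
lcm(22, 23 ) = 506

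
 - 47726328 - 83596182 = -131322510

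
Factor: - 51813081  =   - 3^3*313^1*6131^1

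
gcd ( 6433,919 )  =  919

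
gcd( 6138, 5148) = 198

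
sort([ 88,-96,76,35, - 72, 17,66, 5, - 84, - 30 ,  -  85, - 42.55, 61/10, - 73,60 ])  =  [- 96, - 85,-84,-73,-72, - 42.55 ,-30, 5, 61/10, 17,35, 60,66, 76 , 88 ] 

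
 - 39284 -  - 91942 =52658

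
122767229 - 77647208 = 45120021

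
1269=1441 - 172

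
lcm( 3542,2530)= 17710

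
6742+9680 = 16422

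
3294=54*61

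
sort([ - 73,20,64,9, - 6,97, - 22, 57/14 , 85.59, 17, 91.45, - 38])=[ - 73, - 38, - 22, - 6, 57/14, 9, 17,20,  64, 85.59, 91.45, 97]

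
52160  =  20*2608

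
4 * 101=404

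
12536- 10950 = 1586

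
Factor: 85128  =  2^3*3^1*3547^1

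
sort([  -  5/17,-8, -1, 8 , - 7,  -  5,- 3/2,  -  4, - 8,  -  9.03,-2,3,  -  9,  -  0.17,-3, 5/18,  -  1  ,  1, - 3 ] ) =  [ - 9.03,  -  9, - 8,  -  8, - 7, - 5, - 4,  -  3, - 3, - 2, - 3/2, - 1,-1, - 5/17, - 0.17, 5/18, 1, 3, 8 ]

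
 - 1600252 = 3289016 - 4889268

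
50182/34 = 25091/17 = 1475.94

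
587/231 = 587/231 = 2.54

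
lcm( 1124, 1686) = 3372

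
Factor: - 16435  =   - 5^1*19^1*173^1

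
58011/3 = 19337 = 19337.00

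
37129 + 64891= 102020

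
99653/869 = 99653/869 = 114.68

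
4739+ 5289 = 10028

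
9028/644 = 14+3/161 = 14.02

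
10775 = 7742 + 3033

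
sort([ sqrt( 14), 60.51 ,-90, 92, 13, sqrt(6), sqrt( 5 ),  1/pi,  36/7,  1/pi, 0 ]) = [- 90,  0, 1/pi,1/pi,sqrt(5 ), sqrt(6),sqrt(14 ),36/7, 13,60.51,  92 ] 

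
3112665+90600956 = 93713621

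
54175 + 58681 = 112856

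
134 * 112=15008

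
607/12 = 50 + 7/12 = 50.58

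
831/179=4 + 115/179 = 4.64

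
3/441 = 1/147 = 0.01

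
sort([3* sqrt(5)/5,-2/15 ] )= [ - 2/15, 3*sqrt(5 ) /5]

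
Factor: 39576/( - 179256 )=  - 7^( - 1)*11^(-1)*17^1 = - 17/77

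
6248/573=6248/573  =  10.90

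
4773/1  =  4773= 4773.00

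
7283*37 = 269471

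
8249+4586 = 12835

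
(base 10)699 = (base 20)1ej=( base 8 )1273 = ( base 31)mh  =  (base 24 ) 153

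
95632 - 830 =94802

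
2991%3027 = 2991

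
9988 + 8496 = 18484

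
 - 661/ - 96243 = 661/96243 = 0.01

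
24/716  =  6/179 = 0.03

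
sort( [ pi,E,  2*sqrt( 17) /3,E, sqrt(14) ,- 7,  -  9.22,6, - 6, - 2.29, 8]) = [ - 9.22, - 7,  -  6, - 2.29,E,E, 2*sqrt(17)/3, pi,sqrt ( 14 ),6,8] 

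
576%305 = 271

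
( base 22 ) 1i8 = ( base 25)1ad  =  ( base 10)888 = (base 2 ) 1101111000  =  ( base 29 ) 11i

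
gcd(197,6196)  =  1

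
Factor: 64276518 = 2^1 * 3^1 * 1277^1*8389^1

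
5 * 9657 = 48285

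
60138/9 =6682 = 6682.00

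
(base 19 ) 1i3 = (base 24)15a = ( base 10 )706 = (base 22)1a2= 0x2C2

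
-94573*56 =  - 5296088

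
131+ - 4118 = - 3987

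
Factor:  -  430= - 2^1 * 5^1 * 43^1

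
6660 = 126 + 6534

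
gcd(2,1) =1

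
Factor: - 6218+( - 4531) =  - 3^1*3583^1 = - 10749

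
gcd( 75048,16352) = 8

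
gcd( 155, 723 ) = 1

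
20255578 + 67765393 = 88020971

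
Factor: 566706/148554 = 103/27 = 3^(-3)*103^1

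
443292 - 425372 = 17920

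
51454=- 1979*( - 26) 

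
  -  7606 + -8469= -16075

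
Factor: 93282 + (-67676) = 2^1*7^1*31^1*59^1 = 25606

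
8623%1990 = 663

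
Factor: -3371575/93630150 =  - 134863/3745206 = -  2^( - 1 )*3^(-2 )  *  157^1*859^1*208067^( - 1)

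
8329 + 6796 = 15125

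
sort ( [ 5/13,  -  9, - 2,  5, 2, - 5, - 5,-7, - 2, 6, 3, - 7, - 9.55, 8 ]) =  [ - 9.55, - 9, - 7, - 7, - 5,-5, - 2, - 2, 5/13, 2,  3, 5, 6, 8 ] 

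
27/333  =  3/37=   0.08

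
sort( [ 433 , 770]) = [433,770]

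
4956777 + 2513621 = 7470398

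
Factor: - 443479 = -17^1 * 19^1*1373^1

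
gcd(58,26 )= 2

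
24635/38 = 648 + 11/38=648.29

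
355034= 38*9343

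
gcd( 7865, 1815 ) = 605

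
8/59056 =1/7382 = 0.00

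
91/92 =91/92 = 0.99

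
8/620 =2/155 = 0.01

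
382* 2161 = 825502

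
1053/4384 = 1053/4384 = 0.24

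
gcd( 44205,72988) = 1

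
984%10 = 4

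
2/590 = 1/295 = 0.00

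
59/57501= 59/57501 = 0.00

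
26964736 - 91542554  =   - 64577818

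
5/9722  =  5/9722 = 0.00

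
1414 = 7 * 202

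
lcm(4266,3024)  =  238896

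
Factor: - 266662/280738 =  - 341/359   =  - 11^1 * 31^1*359^( - 1)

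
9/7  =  9/7 = 1.29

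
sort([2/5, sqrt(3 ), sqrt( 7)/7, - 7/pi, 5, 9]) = [ - 7/pi,sqrt(7 ) /7,2/5, sqrt(3),5, 9 ]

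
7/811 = 7/811 = 0.01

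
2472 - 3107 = - 635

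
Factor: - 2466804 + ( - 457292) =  - 2^6 * 7^1*61^1 * 107^1 = -2924096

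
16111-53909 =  - 37798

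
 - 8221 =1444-9665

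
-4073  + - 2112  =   - 6185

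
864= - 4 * (  -  216) 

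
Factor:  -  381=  - 3^1*127^1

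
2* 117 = 234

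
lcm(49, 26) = 1274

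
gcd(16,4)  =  4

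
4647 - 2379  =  2268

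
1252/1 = 1252= 1252.00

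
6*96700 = 580200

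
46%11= 2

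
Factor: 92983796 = 2^2*19^1*1223471^1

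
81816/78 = 1048 + 12/13 = 1048.92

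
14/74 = 7/37 = 0.19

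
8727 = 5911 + 2816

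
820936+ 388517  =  1209453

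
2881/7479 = 2881/7479 = 0.39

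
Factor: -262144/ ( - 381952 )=2^8*373^(-1 ) =256/373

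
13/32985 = 13/32985 = 0.00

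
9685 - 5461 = 4224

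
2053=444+1609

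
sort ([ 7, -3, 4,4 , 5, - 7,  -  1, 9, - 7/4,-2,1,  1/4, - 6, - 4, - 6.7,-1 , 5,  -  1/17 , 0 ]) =[ -7, -6.7, - 6,- 4, - 3, - 2, - 7/4,-1, - 1, - 1/17,  0,1/4, 1 , 4,4,5,5,7, 9]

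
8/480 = 1/60   =  0.02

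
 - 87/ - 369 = 29/123 = 0.24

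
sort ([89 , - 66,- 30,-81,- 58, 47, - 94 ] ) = [ - 94, - 81 , - 66, - 58,-30, 47, 89 ]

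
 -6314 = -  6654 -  - 340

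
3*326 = 978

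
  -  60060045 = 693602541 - 753662586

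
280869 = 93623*3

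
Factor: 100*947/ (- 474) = - 2^1 * 3^( - 1) * 5^2*79^ (  -  1 ) *947^1= - 47350/237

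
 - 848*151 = - 128048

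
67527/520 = 129+ 447/520 = 129.86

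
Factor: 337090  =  2^1 *5^1*13^1*2593^1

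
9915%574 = 157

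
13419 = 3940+9479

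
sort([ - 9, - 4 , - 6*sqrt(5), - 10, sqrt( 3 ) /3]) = [-6*sqrt( 5),  -  10, - 9 , - 4,  sqrt(3 )/3] 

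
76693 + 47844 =124537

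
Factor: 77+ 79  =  156 = 2^2*3^1*13^1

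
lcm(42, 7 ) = 42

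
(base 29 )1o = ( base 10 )53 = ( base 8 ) 65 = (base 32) 1L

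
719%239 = 2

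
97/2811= 97/2811 = 0.03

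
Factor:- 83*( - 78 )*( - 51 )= -2^1 *3^2 * 13^1*17^1*83^1 = - 330174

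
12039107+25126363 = 37165470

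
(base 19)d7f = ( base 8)11351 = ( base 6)34225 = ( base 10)4841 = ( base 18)egh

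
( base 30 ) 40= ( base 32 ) 3O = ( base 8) 170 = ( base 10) 120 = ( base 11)aa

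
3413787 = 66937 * 51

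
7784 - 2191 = 5593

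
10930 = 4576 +6354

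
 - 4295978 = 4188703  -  8484681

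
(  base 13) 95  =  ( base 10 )122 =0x7a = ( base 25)4M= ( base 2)1111010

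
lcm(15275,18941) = 473525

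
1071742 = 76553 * 14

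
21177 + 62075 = 83252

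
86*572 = 49192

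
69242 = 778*89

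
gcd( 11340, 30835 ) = 35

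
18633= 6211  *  3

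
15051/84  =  179 + 5/28  =  179.18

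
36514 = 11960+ 24554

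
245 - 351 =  - 106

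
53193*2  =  106386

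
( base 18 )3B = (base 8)101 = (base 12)55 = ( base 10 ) 65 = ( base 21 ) 32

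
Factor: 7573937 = 7^1  *37^1*29243^1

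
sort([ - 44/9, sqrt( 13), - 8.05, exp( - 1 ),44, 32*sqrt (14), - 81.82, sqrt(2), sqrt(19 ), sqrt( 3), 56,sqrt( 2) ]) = [ - 81.82, - 8.05, - 44/9 , exp( - 1), sqrt(2) , sqrt ( 2), sqrt( 3 ),sqrt( 13), sqrt ( 19), 44, 56, 32*sqrt ( 14)]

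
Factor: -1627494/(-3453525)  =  542498/1151175  =  2^1 * 3^( -1 )*5^(-2)*11^1*15349^( - 1)*24659^1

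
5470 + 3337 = 8807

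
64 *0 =0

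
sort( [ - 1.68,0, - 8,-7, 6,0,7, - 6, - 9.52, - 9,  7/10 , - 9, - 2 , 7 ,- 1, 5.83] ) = [ -9.52, - 9 , - 9, - 8 ,-7, - 6 , -2, - 1.68,- 1,0,0,7/10, 5.83,6,7,7 ]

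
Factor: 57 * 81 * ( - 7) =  - 32319 = -3^5*7^1 * 19^1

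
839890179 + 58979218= 898869397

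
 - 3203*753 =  - 2411859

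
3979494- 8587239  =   - 4607745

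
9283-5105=4178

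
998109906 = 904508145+93601761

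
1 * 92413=92413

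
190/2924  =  95/1462=0.06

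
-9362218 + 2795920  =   - 6566298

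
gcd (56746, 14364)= 2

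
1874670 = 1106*1695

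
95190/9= 10576 + 2/3=   10576.67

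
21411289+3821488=25232777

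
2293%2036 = 257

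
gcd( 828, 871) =1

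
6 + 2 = 8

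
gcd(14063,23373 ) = 49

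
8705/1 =8705 = 8705.00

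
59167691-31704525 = 27463166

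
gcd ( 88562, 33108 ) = 2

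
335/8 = 41 + 7/8 = 41.88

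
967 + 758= 1725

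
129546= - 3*( - 43182)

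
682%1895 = 682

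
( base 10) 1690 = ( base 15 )77a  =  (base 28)24A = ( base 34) 1fo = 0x69A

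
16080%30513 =16080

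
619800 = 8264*75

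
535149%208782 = 117585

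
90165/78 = 1155+ 25/26 = 1155.96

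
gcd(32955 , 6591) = 6591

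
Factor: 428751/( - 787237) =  - 3^2 *11^ (-1) * 59^ (-1)*1213^(-1 )*47639^1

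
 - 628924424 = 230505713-859430137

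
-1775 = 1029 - 2804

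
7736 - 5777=1959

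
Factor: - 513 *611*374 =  - 2^1*3^3 * 11^1 * 13^1*17^1*19^1*47^1 =- 117227682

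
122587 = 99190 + 23397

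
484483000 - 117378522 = 367104478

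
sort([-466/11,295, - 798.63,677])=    [ - 798.63, - 466/11,295, 677]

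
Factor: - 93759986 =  - 2^1*46879993^1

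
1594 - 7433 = - 5839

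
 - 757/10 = -757/10 = -75.70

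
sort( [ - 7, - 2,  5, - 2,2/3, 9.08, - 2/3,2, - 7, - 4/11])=[ - 7,  -  7, - 2, - 2, - 2/3, - 4/11,2/3,2,5, 9.08]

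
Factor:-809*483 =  - 390747 =-3^1*7^1*23^1 * 809^1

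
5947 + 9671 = 15618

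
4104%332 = 120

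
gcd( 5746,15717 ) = 169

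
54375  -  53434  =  941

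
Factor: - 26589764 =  - 2^2*619^1*10739^1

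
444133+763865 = 1207998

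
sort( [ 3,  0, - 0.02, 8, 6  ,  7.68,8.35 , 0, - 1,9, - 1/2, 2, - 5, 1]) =[ - 5,-1, - 1/2 ,-0.02, 0,0 , 1, 2,3,6, 7.68, 8,  8.35, 9] 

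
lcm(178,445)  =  890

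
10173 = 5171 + 5002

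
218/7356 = 109/3678 = 0.03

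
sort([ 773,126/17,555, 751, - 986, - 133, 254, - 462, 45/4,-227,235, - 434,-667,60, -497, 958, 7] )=[ - 986,-667,-497, - 462, - 434, - 227, - 133,  7,  126/17,45/4,  60,235,254,555 , 751,773, 958 ] 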